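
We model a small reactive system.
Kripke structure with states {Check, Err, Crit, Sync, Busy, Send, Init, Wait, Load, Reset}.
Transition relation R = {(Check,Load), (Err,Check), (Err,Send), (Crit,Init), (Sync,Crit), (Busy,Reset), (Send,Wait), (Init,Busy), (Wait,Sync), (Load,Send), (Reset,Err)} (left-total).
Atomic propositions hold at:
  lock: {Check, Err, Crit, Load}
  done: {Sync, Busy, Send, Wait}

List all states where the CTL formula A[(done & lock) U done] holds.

Sat(done & lock) = ∅
A[(done & lock) U done]: least fixpoint, start Z0 = Sat(done) = {Sync, Busy, Send, Wait}, add states in Sat(done & lock) with every successor in Z. Already a fixed point.
Sat(A[(done & lock) U done]) = {Sync, Busy, Send, Wait}

{Sync, Busy, Send, Wait}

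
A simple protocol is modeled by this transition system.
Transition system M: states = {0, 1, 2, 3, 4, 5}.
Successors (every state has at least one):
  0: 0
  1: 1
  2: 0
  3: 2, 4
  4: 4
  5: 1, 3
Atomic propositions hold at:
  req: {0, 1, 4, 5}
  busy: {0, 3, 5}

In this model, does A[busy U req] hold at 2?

A[busy U req]: least fixpoint, start Z0 = Sat(req) = {0, 1, 4, 5}, add states in Sat(busy) with every successor in Z. Already a fixed point.
Sat(A[busy U req]) = {0, 1, 4, 5}
2 ∉ Sat(A[busy U req]) = {0, 1, 4, 5}, so the formula does not hold at 2.

No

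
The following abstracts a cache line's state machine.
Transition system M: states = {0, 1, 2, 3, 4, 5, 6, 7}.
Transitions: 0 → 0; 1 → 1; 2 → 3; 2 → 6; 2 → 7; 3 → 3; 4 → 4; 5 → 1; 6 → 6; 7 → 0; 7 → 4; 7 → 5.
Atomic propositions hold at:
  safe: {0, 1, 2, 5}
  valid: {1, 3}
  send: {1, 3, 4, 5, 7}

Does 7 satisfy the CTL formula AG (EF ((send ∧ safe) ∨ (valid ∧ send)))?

Sat(send ∧ safe) = {1, 5}
Sat(valid ∧ send) = {1, 3}
Sat((send ∧ safe) ∨ (valid ∧ send)) = {1, 3, 5}
EF ((send ∧ safe) ∨ (valid ∧ send)): least fixpoint, start Z0 = {1, 3, 5}, add states with some successor in Z. Z1 = {1, 2, 3, 5, 7}; fixed.
Sat(EF ((send ∧ safe) ∨ (valid ∧ send))) = {1, 2, 3, 5, 7}
AG (EF ((send ∧ safe) ∨ (valid ∧ send))): greatest fixpoint, start Z0 = {1, 2, 3, 5, 7}, keep only states in Sat with every successor in Z. Z1 = {1, 3, 5}; fixed.
Sat(AG (EF ((send ∧ safe) ∨ (valid ∧ send)))) = {1, 3, 5}
7 ∉ Sat(AG (EF ((send ∧ safe) ∨ (valid ∧ send)))) = {1, 3, 5}, so the formula does not hold at 7.

No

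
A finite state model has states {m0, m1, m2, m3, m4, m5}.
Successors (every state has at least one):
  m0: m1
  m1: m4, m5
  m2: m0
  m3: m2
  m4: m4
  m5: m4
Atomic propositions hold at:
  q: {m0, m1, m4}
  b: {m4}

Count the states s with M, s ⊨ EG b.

EG b: greatest fixpoint, start Z0 = {m4}, keep only states in Sat with some successor in Z. Already a fixed point.
Sat(EG b) = {m4}
|Sat(EG b)| = |{m4}| = 1.

1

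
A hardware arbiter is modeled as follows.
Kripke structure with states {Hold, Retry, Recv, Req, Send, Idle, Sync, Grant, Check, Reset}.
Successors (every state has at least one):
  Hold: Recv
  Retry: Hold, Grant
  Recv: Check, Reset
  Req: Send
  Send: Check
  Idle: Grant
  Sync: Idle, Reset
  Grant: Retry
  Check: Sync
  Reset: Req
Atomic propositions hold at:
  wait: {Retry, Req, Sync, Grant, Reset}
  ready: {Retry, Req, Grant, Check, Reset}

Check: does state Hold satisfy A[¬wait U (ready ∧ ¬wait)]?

No

Sat(¬wait) = {Hold, Recv, Send, Idle, Check}
Sat(ready ∧ ¬wait) = {Check}
A[¬wait U (ready ∧ ¬wait)]: least fixpoint, start Z0 = Sat((ready ∧ ¬wait)) = {Check}, add states in Sat(¬wait) with every successor in Z. Z1 = {Send, Check}; fixed.
Sat(A[¬wait U (ready ∧ ¬wait)]) = {Send, Check}
Hold ∉ Sat(A[¬wait U (ready ∧ ¬wait)]) = {Send, Check}, so the formula does not hold at Hold.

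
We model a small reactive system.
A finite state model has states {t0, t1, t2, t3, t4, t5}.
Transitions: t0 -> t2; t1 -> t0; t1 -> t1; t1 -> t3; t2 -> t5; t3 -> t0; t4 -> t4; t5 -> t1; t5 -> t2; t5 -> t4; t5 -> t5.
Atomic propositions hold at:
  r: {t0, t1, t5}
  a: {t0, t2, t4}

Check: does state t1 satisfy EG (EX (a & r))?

Sat(a & r) = {t0}
Sat(EX (a & r)) = {s : some successor in {t0}} = {t1, t3}
EG (EX (a & r)): greatest fixpoint, start Z0 = {t1, t3}, keep only states in Sat with some successor in Z. Z1 = {t1}; fixed.
Sat(EG (EX (a & r))) = {t1}
t1 ∈ Sat(EG (EX (a & r))) = {t1}, so the formula holds at t1.

Yes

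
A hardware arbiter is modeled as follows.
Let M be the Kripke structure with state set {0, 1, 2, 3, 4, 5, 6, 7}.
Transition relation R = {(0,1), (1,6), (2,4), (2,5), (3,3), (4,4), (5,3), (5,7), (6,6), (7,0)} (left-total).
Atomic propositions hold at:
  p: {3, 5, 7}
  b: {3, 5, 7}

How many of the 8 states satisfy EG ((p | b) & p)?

2

Sat(p | b) = {3, 5, 7}
Sat((p | b) & p) = {3, 5, 7}
EG ((p | b) & p): greatest fixpoint, start Z0 = {3, 5, 7}, keep only states in Sat with some successor in Z. Z1 = {3, 5}; fixed.
Sat(EG ((p | b) & p)) = {3, 5}
|Sat(EG ((p | b) & p))| = |{3, 5}| = 2.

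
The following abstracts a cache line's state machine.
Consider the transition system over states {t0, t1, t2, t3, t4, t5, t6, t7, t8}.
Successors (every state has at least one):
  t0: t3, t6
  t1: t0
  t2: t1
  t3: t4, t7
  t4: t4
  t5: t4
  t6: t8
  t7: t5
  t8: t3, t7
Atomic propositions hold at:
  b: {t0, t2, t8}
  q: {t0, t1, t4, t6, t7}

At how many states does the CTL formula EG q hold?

EG q: greatest fixpoint, start Z0 = {t0, t1, t4, t6, t7}, keep only states in Sat with some successor in Z. Z1 = {t0, t1, t4}; Z2 = {t1, t4}; Z3 = {t4}; fixed.
Sat(EG q) = {t4}
|Sat(EG q)| = |{t4}| = 1.

1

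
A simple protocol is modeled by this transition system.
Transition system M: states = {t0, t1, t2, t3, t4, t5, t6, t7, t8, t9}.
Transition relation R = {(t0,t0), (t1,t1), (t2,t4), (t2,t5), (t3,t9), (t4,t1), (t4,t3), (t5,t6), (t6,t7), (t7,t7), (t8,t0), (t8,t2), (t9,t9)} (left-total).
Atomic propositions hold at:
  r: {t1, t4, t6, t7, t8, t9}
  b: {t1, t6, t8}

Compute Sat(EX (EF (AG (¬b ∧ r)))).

Sat(¬b) = {t0, t2, t3, t4, t5, t7, t9}
Sat(¬b ∧ r) = {t4, t7, t9}
AG (¬b ∧ r): greatest fixpoint, start Z0 = {t4, t7, t9}, keep only states in Sat with every successor in Z. Z1 = {t7, t9}; fixed.
Sat(AG (¬b ∧ r)) = {t7, t9}
EF (AG (¬b ∧ r)): least fixpoint, start Z0 = {t7, t9}, add states with some successor in Z. Z1 = {t3, t6, t7, t9}; Z2 = {t3, t4, t5, t6, t7, t9}; Z3 = {t2, t3, t4, t5, t6, t7, t9}; Z4 = {t2, t3, t4, t5, t6, t7, t8, t9}; fixed.
Sat(EF (AG (¬b ∧ r))) = {t2, t3, t4, t5, t6, t7, t8, t9}
Sat(EX (EF (AG (¬b ∧ r)))) = {s : some successor in {t2, t3, t4, t5, t6, t7, t8, t9}} = {t2, t3, t4, t5, t6, t7, t8, t9}

{t2, t3, t4, t5, t6, t7, t8, t9}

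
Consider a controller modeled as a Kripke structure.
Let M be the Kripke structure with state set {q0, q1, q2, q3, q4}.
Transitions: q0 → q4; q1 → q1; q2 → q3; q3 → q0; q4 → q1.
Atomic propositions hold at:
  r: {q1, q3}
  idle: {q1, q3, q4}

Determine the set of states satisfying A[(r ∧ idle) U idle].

{q1, q3, q4}

Sat(r ∧ idle) = {q1, q3}
A[(r ∧ idle) U idle]: least fixpoint, start Z0 = Sat(idle) = {q1, q3, q4}, add states in Sat(r ∧ idle) with every successor in Z. Already a fixed point.
Sat(A[(r ∧ idle) U idle]) = {q1, q3, q4}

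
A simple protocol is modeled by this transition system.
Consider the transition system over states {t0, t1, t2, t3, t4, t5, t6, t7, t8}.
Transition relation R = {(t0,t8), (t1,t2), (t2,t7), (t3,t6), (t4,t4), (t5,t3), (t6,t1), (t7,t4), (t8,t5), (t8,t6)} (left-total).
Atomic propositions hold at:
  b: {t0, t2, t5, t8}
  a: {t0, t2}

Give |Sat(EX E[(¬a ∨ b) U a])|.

6

Sat(¬a) = {t1, t3, t4, t5, t6, t7, t8}
Sat(¬a ∨ b) = {t0, t1, t2, t3, t4, t5, t6, t7, t8}
E[(¬a ∨ b) U a]: least fixpoint, start Z0 = Sat(a) = {t0, t2}, add states in Sat(¬a ∨ b) with some successor in Z. Z1 = {t0, t1, t2}; Z2 = {t0, t1, t2, t6}; Z3 = {t0, t1, t2, t3, t6, t8}; Z4 = {t0, t1, t2, t3, t5, t6, t8}; fixed.
Sat(E[(¬a ∨ b) U a]) = {t0, t1, t2, t3, t5, t6, t8}
Sat(EX E[(¬a ∨ b) U a]) = {s : some successor in {t0, t1, t2, t3, t5, t6, t8}} = {t0, t1, t3, t5, t6, t8}
|Sat(EX E[(¬a ∨ b) U a])| = |{t0, t1, t3, t5, t6, t8}| = 6.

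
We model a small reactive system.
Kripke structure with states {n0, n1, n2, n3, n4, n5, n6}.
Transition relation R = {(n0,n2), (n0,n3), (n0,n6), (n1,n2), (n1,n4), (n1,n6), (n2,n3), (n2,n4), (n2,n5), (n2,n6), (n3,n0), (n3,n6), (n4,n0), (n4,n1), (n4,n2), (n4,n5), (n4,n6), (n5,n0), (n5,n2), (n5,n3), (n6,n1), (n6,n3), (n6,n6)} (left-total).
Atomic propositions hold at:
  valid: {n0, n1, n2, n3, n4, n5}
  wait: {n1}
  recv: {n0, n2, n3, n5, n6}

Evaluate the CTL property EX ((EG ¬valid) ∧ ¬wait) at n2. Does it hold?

Sat(¬valid) = {n6}
EG ¬valid: greatest fixpoint, start Z0 = {n6}, keep only states in Sat with some successor in Z. Already a fixed point.
Sat(EG ¬valid) = {n6}
Sat(¬wait) = {n0, n2, n3, n4, n5, n6}
Sat((EG ¬valid) ∧ ¬wait) = {n6}
Sat(EX ((EG ¬valid) ∧ ¬wait)) = {s : some successor in {n6}} = {n0, n1, n2, n3, n4, n6}
n2 ∈ Sat(EX ((EG ¬valid) ∧ ¬wait)) = {n0, n1, n2, n3, n4, n6}, so the formula holds at n2.

Yes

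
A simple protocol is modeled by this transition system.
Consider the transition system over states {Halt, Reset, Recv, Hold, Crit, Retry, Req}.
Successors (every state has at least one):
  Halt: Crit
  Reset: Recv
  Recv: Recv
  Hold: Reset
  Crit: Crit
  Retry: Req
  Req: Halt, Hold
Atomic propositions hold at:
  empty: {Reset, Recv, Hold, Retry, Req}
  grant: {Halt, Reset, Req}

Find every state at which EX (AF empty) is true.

AF empty: least fixpoint, start Z0 = {Reset, Recv, Hold, Retry, Req}, add states with every successor in Z. Already a fixed point.
Sat(AF empty) = {Reset, Recv, Hold, Retry, Req}
Sat(EX (AF empty)) = {s : some successor in {Reset, Recv, Hold, Retry, Req}} = {Reset, Recv, Hold, Retry, Req}

{Reset, Recv, Hold, Retry, Req}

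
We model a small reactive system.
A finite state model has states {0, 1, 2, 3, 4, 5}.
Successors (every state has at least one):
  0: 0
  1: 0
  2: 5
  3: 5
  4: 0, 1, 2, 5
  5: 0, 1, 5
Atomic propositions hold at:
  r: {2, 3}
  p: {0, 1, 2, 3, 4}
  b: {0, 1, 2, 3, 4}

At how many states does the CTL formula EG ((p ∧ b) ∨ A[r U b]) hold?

Sat(p ∧ b) = {0, 1, 2, 3, 4}
A[r U b]: least fixpoint, start Z0 = Sat(b) = {0, 1, 2, 3, 4}, add states in Sat(r) with every successor in Z. Already a fixed point.
Sat(A[r U b]) = {0, 1, 2, 3, 4}
Sat((p ∧ b) ∨ A[r U b]) = {0, 1, 2, 3, 4}
EG ((p ∧ b) ∨ A[r U b]): greatest fixpoint, start Z0 = {0, 1, 2, 3, 4}, keep only states in Sat with some successor in Z. Z1 = {0, 1, 4}; fixed.
Sat(EG ((p ∧ b) ∨ A[r U b])) = {0, 1, 4}
|Sat(EG ((p ∧ b) ∨ A[r U b]))| = |{0, 1, 4}| = 3.

3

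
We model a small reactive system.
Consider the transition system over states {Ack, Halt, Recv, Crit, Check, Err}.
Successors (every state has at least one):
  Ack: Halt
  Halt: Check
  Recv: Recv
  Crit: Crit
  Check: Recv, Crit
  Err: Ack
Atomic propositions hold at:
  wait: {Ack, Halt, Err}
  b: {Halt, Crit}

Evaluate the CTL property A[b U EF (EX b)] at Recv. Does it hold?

Sat(EX b) = {s : some successor in {Halt, Crit}} = {Ack, Crit, Check}
EF (EX b): least fixpoint, start Z0 = {Ack, Crit, Check}, add states with some successor in Z. Z1 = {Ack, Halt, Crit, Check, Err}; fixed.
Sat(EF (EX b)) = {Ack, Halt, Crit, Check, Err}
A[b U EF (EX b)]: least fixpoint, start Z0 = Sat(EF (EX b)) = {Ack, Halt, Crit, Check, Err}, add states in Sat(b) with every successor in Z. Already a fixed point.
Sat(A[b U EF (EX b)]) = {Ack, Halt, Crit, Check, Err}
Recv ∉ Sat(A[b U EF (EX b)]) = {Ack, Halt, Crit, Check, Err}, so the formula does not hold at Recv.

No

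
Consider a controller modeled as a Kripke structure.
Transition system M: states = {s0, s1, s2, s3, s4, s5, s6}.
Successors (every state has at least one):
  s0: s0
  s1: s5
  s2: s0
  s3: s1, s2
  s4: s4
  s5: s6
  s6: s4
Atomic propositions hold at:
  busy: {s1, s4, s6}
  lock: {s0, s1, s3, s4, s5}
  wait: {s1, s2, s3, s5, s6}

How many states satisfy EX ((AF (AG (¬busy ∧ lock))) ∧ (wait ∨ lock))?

Sat(¬busy) = {s0, s2, s3, s5}
Sat(¬busy ∧ lock) = {s0, s3, s5}
AG (¬busy ∧ lock): greatest fixpoint, start Z0 = {s0, s3, s5}, keep only states in Sat with every successor in Z. Z1 = {s0}; fixed.
Sat(AG (¬busy ∧ lock)) = {s0}
AF (AG (¬busy ∧ lock)): least fixpoint, start Z0 = {s0}, add states with every successor in Z. Z1 = {s0, s2}; fixed.
Sat(AF (AG (¬busy ∧ lock))) = {s0, s2}
Sat(wait ∨ lock) = {s0, s1, s2, s3, s4, s5, s6}
Sat((AF (AG (¬busy ∧ lock))) ∧ (wait ∨ lock)) = {s0, s2}
Sat(EX ((AF (AG (¬busy ∧ lock))) ∧ (wait ∨ lock))) = {s : some successor in {s0, s2}} = {s0, s2, s3}
|Sat(EX ((AF (AG (¬busy ∧ lock))) ∧ (wait ∨ lock)))| = |{s0, s2, s3}| = 3.

3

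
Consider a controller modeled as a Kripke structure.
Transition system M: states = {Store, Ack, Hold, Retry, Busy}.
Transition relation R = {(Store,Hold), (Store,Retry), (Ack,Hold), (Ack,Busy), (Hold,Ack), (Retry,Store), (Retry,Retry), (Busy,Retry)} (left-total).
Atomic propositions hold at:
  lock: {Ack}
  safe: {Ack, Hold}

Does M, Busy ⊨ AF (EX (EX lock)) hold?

Sat(EX lock) = {s : some successor in {Ack}} = {Hold}
Sat(EX (EX lock)) = {s : some successor in {Hold}} = {Store, Ack}
AF (EX (EX lock)): least fixpoint, start Z0 = {Store, Ack}, add states with every successor in Z. Z1 = {Store, Ack, Hold}; fixed.
Sat(AF (EX (EX lock))) = {Store, Ack, Hold}
Busy ∉ Sat(AF (EX (EX lock))) = {Store, Ack, Hold}, so the formula does not hold at Busy.

No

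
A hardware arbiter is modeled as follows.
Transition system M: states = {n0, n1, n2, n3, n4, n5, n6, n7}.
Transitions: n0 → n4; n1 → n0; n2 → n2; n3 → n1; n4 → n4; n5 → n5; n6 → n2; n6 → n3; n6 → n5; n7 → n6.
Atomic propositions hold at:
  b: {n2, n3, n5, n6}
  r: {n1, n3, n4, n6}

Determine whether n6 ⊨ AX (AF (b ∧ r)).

Sat(b ∧ r) = {n3, n6}
AF (b ∧ r): least fixpoint, start Z0 = {n3, n6}, add states with every successor in Z. Z1 = {n3, n6, n7}; fixed.
Sat(AF (b ∧ r)) = {n3, n6, n7}
Sat(AX (AF (b ∧ r))) = {s : every successor in {n3, n6, n7}} = {n7}
n6 ∉ Sat(AX (AF (b ∧ r))) = {n7}, so the formula does not hold at n6.

No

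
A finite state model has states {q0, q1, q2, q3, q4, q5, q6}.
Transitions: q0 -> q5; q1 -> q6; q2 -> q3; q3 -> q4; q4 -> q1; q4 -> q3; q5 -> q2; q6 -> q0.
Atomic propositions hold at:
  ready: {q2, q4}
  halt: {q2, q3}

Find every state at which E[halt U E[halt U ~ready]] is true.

{q0, q1, q2, q3, q5, q6}

Sat(~ready) = {q0, q1, q3, q5, q6}
E[halt U ~ready]: least fixpoint, start Z0 = Sat(~ready) = {q0, q1, q3, q5, q6}, add states in Sat(halt) with some successor in Z. Z1 = {q0, q1, q2, q3, q5, q6}; fixed.
Sat(E[halt U ~ready]) = {q0, q1, q2, q3, q5, q6}
E[halt U E[halt U ~ready]]: least fixpoint, start Z0 = Sat(E[halt U ~ready]) = {q0, q1, q2, q3, q5, q6}, add states in Sat(halt) with some successor in Z. Already a fixed point.
Sat(E[halt U E[halt U ~ready]]) = {q0, q1, q2, q3, q5, q6}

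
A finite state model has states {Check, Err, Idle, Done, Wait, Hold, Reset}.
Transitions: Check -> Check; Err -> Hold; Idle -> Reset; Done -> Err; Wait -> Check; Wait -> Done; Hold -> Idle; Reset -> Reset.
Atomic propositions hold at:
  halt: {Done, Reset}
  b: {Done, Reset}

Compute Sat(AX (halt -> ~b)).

Sat(~b) = {Check, Err, Idle, Wait, Hold}
Sat(halt -> ~b) = {Check, Err, Idle, Wait, Hold}
Sat(AX (halt -> ~b)) = {s : every successor in {Check, Err, Idle, Wait, Hold}} = {Check, Err, Done, Hold}

{Check, Err, Done, Hold}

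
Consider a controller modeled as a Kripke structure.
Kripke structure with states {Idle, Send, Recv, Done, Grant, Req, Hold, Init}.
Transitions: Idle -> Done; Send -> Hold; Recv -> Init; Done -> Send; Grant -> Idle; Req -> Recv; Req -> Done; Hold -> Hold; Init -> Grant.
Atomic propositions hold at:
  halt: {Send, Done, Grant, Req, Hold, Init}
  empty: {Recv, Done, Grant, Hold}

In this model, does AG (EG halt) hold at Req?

EG halt: greatest fixpoint, start Z0 = {Send, Done, Grant, Req, Hold, Init}, keep only states in Sat with some successor in Z. Z1 = {Send, Done, Req, Hold, Init}; Z2 = {Send, Done, Req, Hold}; fixed.
Sat(EG halt) = {Send, Done, Req, Hold}
AG (EG halt): greatest fixpoint, start Z0 = {Send, Done, Req, Hold}, keep only states in Sat with every successor in Z. Z1 = {Send, Done, Hold}; fixed.
Sat(AG (EG halt)) = {Send, Done, Hold}
Req ∉ Sat(AG (EG halt)) = {Send, Done, Hold}, so the formula does not hold at Req.

No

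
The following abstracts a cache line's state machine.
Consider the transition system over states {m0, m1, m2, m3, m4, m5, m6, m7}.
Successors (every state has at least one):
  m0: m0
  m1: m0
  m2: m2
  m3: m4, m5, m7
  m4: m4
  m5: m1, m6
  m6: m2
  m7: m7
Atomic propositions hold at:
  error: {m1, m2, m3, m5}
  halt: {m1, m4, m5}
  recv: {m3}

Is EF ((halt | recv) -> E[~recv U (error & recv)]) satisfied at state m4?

Sat(halt | recv) = {m1, m3, m4, m5}
Sat(~recv) = {m0, m1, m2, m4, m5, m6, m7}
Sat(error & recv) = {m3}
E[~recv U (error & recv)]: least fixpoint, start Z0 = Sat((error & recv)) = {m3}, add states in Sat(~recv) with some successor in Z. Already a fixed point.
Sat(E[~recv U (error & recv)]) = {m3}
Sat((halt | recv) -> E[~recv U (error & recv)]) = {m0, m2, m3, m6, m7}
EF ((halt | recv) -> E[~recv U (error & recv)]): least fixpoint, start Z0 = {m0, m2, m3, m6, m7}, add states with some successor in Z. Z1 = {m0, m1, m2, m3, m5, m6, m7}; fixed.
Sat(EF ((halt | recv) -> E[~recv U (error & recv)])) = {m0, m1, m2, m3, m5, m6, m7}
m4 ∉ Sat(EF ((halt | recv) -> E[~recv U (error & recv)])) = {m0, m1, m2, m3, m5, m6, m7}, so the formula does not hold at m4.

No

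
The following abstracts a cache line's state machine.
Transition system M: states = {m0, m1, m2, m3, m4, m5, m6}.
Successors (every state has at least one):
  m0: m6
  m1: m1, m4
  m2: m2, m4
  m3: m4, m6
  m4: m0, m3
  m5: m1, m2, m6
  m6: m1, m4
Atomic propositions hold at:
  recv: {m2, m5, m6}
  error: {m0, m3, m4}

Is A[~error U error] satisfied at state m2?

Sat(~error) = {m1, m2, m5, m6}
A[~error U error]: least fixpoint, start Z0 = Sat(error) = {m0, m3, m4}, add states in Sat(~error) with every successor in Z. Already a fixed point.
Sat(A[~error U error]) = {m0, m3, m4}
m2 ∉ Sat(A[~error U error]) = {m0, m3, m4}, so the formula does not hold at m2.

No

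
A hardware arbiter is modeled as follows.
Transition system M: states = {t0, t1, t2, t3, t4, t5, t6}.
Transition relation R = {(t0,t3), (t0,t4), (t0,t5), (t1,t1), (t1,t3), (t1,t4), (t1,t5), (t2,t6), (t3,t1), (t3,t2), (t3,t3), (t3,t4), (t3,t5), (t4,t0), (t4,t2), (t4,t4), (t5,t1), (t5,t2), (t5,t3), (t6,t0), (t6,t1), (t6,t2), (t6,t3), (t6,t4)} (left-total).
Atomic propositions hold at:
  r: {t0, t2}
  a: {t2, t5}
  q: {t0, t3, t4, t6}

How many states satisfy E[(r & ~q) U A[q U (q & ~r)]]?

4

Sat(~q) = {t1, t2, t5}
Sat(r & ~q) = {t2}
Sat(~r) = {t1, t3, t4, t5, t6}
Sat(q & ~r) = {t3, t4, t6}
A[q U (q & ~r)]: least fixpoint, start Z0 = Sat((q & ~r)) = {t3, t4, t6}, add states in Sat(q) with every successor in Z. Already a fixed point.
Sat(A[q U (q & ~r)]) = {t3, t4, t6}
E[(r & ~q) U A[q U (q & ~r)]]: least fixpoint, start Z0 = Sat(A[q U (q & ~r)]) = {t3, t4, t6}, add states in Sat(r & ~q) with some successor in Z. Z1 = {t2, t3, t4, t6}; fixed.
Sat(E[(r & ~q) U A[q U (q & ~r)]]) = {t2, t3, t4, t6}
|Sat(E[(r & ~q) U A[q U (q & ~r)]])| = |{t2, t3, t4, t6}| = 4.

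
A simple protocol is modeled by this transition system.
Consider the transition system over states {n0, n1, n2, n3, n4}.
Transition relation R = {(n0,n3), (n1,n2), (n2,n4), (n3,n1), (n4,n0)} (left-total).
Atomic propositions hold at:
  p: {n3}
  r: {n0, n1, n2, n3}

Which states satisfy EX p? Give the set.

{n0}

Sat(EX p) = {s : some successor in {n3}} = {n0}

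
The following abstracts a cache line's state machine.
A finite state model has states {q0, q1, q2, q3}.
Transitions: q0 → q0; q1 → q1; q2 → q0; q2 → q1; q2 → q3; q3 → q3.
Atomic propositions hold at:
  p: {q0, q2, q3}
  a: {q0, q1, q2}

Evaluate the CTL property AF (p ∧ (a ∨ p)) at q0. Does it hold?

Yes

Sat(a ∨ p) = {q0, q1, q2, q3}
Sat(p ∧ (a ∨ p)) = {q0, q2, q3}
AF (p ∧ (a ∨ p)): least fixpoint, start Z0 = {q0, q2, q3}, add states with every successor in Z. Already a fixed point.
Sat(AF (p ∧ (a ∨ p))) = {q0, q2, q3}
q0 ∈ Sat(AF (p ∧ (a ∨ p))) = {q0, q2, q3}, so the formula holds at q0.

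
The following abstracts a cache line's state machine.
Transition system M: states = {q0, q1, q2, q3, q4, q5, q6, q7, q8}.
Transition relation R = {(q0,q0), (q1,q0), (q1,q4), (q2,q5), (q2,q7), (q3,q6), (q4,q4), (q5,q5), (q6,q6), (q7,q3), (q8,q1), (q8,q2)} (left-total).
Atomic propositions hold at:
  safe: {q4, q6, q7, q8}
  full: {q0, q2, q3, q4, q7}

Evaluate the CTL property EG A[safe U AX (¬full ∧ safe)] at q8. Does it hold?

Sat(¬full) = {q1, q5, q6, q8}
Sat(¬full ∧ safe) = {q6, q8}
Sat(AX (¬full ∧ safe)) = {s : every successor in {q6, q8}} = {q3, q6}
A[safe U AX (¬full ∧ safe)]: least fixpoint, start Z0 = Sat(AX (¬full ∧ safe)) = {q3, q6}, add states in Sat(safe) with every successor in Z. Z1 = {q3, q6, q7}; fixed.
Sat(A[safe U AX (¬full ∧ safe)]) = {q3, q6, q7}
EG A[safe U AX (¬full ∧ safe)]: greatest fixpoint, start Z0 = {q3, q6, q7}, keep only states in Sat with some successor in Z. Already a fixed point.
Sat(EG A[safe U AX (¬full ∧ safe)]) = {q3, q6, q7}
q8 ∉ Sat(EG A[safe U AX (¬full ∧ safe)]) = {q3, q6, q7}, so the formula does not hold at q8.

No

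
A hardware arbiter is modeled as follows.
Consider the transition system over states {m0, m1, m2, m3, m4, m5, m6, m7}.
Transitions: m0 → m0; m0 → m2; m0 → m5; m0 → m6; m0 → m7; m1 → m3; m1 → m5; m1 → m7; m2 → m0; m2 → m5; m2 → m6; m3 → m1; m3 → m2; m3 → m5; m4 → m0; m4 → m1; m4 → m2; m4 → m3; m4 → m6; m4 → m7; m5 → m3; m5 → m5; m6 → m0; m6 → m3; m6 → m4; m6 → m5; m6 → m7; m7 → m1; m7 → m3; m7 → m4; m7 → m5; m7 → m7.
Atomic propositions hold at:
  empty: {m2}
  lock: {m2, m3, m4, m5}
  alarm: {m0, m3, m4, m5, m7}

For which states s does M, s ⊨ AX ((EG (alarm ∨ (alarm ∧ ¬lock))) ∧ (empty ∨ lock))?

{m5}

Sat(¬lock) = {m0, m1, m6, m7}
Sat(alarm ∧ ¬lock) = {m0, m7}
Sat(alarm ∨ (alarm ∧ ¬lock)) = {m0, m3, m4, m5, m7}
EG (alarm ∨ (alarm ∧ ¬lock)): greatest fixpoint, start Z0 = {m0, m3, m4, m5, m7}, keep only states in Sat with some successor in Z. Already a fixed point.
Sat(EG (alarm ∨ (alarm ∧ ¬lock))) = {m0, m3, m4, m5, m7}
Sat(empty ∨ lock) = {m2, m3, m4, m5}
Sat((EG (alarm ∨ (alarm ∧ ¬lock))) ∧ (empty ∨ lock)) = {m3, m4, m5}
Sat(AX ((EG (alarm ∨ (alarm ∧ ¬lock))) ∧ (empty ∨ lock))) = {s : every successor in {m3, m4, m5}} = {m5}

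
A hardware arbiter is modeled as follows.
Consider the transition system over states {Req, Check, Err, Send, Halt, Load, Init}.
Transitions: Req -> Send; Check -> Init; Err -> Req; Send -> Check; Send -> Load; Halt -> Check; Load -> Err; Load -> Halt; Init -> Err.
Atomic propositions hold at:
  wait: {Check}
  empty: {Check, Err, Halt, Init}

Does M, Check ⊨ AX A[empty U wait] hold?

No

A[empty U wait]: least fixpoint, start Z0 = Sat(wait) = {Check}, add states in Sat(empty) with every successor in Z. Z1 = {Check, Halt}; fixed.
Sat(A[empty U wait]) = {Check, Halt}
Sat(AX A[empty U wait]) = {s : every successor in {Check, Halt}} = {Halt}
Check ∉ Sat(AX A[empty U wait]) = {Halt}, so the formula does not hold at Check.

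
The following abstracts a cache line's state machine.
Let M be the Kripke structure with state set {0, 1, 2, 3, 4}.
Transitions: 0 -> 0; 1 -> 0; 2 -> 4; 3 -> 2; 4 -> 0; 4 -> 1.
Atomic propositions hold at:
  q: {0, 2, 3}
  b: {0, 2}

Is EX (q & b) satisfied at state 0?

Yes

Sat(q & b) = {0, 2}
Sat(EX (q & b)) = {s : some successor in {0, 2}} = {0, 1, 3, 4}
0 ∈ Sat(EX (q & b)) = {0, 1, 3, 4}, so the formula holds at 0.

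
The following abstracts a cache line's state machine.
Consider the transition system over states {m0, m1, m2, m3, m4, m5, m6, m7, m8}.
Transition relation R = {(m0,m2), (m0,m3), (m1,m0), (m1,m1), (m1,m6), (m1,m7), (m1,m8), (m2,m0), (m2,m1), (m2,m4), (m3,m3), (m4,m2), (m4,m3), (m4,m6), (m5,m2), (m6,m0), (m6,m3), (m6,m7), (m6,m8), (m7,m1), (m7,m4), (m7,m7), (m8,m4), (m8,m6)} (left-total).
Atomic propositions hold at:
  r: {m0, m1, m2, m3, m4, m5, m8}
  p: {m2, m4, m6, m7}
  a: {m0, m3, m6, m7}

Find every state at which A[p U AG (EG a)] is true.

{m3}

EG a: greatest fixpoint, start Z0 = {m0, m3, m6, m7}, keep only states in Sat with some successor in Z. Already a fixed point.
Sat(EG a) = {m0, m3, m6, m7}
AG (EG a): greatest fixpoint, start Z0 = {m0, m3, m6, m7}, keep only states in Sat with every successor in Z. Z1 = {m3}; fixed.
Sat(AG (EG a)) = {m3}
A[p U AG (EG a)]: least fixpoint, start Z0 = Sat(AG (EG a)) = {m3}, add states in Sat(p) with every successor in Z. Already a fixed point.
Sat(A[p U AG (EG a)]) = {m3}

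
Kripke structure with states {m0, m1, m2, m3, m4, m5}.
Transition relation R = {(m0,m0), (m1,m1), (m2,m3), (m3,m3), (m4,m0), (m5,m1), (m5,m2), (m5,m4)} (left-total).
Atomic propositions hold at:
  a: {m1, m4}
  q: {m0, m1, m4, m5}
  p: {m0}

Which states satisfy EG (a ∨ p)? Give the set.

Sat(a ∨ p) = {m0, m1, m4}
EG (a ∨ p): greatest fixpoint, start Z0 = {m0, m1, m4}, keep only states in Sat with some successor in Z. Already a fixed point.
Sat(EG (a ∨ p)) = {m0, m1, m4}

{m0, m1, m4}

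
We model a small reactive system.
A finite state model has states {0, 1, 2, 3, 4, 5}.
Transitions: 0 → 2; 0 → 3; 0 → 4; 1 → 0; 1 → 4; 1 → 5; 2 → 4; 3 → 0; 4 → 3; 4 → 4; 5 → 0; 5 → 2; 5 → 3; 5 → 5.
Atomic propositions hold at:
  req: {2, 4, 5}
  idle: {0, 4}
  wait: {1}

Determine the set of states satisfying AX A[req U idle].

A[req U idle]: least fixpoint, start Z0 = Sat(idle) = {0, 4}, add states in Sat(req) with every successor in Z. Z1 = {0, 2, 4}; fixed.
Sat(A[req U idle]) = {0, 2, 4}
Sat(AX A[req U idle]) = {s : every successor in {0, 2, 4}} = {2, 3}

{2, 3}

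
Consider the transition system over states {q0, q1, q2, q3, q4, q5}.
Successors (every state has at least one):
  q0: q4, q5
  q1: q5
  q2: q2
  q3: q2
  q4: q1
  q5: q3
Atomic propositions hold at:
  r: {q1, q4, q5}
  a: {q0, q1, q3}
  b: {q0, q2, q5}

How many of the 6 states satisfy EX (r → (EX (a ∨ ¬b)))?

Sat(¬b) = {q1, q3, q4}
Sat(a ∨ ¬b) = {q0, q1, q3, q4}
Sat(EX (a ∨ ¬b)) = {s : some successor in {q0, q1, q3, q4}} = {q0, q4, q5}
Sat(r → (EX (a ∨ ¬b))) = {q0, q2, q3, q4, q5}
Sat(EX (r → (EX (a ∨ ¬b)))) = {s : some successor in {q0, q2, q3, q4, q5}} = {q0, q1, q2, q3, q5}
|Sat(EX (r → (EX (a ∨ ¬b))))| = |{q0, q1, q2, q3, q5}| = 5.

5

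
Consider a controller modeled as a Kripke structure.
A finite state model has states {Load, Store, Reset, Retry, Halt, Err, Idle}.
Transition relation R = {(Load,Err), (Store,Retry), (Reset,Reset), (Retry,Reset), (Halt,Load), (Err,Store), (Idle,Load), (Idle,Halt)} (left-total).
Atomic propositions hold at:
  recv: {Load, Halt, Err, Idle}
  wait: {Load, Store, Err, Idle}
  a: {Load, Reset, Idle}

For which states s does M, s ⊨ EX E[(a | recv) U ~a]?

{Load, Store, Halt, Err, Idle}

Sat(a | recv) = {Load, Reset, Halt, Err, Idle}
Sat(~a) = {Store, Retry, Halt, Err}
E[(a | recv) U ~a]: least fixpoint, start Z0 = Sat(~a) = {Store, Retry, Halt, Err}, add states in Sat(a | recv) with some successor in Z. Z1 = {Load, Store, Retry, Halt, Err, Idle}; fixed.
Sat(E[(a | recv) U ~a]) = {Load, Store, Retry, Halt, Err, Idle}
Sat(EX E[(a | recv) U ~a]) = {s : some successor in {Load, Store, Retry, Halt, Err, Idle}} = {Load, Store, Halt, Err, Idle}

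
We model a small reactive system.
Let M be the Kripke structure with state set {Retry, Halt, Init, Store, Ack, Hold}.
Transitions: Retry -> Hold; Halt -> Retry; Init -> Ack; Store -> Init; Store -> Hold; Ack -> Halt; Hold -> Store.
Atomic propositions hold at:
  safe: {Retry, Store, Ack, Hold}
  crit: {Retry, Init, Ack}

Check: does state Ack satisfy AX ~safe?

Sat(~safe) = {Halt, Init}
Sat(AX ~safe) = {s : every successor in {Halt, Init}} = {Ack}
Ack ∈ Sat(AX ~safe) = {Ack}, so the formula holds at Ack.

Yes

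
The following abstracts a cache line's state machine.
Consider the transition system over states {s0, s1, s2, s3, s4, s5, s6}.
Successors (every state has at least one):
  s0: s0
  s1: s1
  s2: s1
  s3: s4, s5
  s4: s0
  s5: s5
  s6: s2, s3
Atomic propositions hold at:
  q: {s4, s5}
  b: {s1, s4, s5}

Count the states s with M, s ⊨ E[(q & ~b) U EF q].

Sat(~b) = {s0, s2, s3, s6}
Sat(q & ~b) = ∅
EF q: least fixpoint, start Z0 = {s4, s5}, add states with some successor in Z. Z1 = {s3, s4, s5}; Z2 = {s3, s4, s5, s6}; fixed.
Sat(EF q) = {s3, s4, s5, s6}
E[(q & ~b) U EF q]: least fixpoint, start Z0 = Sat(EF q) = {s3, s4, s5, s6}, add states in Sat(q & ~b) with some successor in Z. Already a fixed point.
Sat(E[(q & ~b) U EF q]) = {s3, s4, s5, s6}
|Sat(E[(q & ~b) U EF q])| = |{s3, s4, s5, s6}| = 4.

4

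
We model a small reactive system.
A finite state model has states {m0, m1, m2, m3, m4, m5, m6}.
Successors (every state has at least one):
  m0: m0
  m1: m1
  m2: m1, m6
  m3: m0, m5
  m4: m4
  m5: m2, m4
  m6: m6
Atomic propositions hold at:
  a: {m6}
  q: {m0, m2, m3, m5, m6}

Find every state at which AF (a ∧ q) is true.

{m6}

Sat(a ∧ q) = {m6}
AF (a ∧ q): least fixpoint, start Z0 = {m6}, add states with every successor in Z. Already a fixed point.
Sat(AF (a ∧ q)) = {m6}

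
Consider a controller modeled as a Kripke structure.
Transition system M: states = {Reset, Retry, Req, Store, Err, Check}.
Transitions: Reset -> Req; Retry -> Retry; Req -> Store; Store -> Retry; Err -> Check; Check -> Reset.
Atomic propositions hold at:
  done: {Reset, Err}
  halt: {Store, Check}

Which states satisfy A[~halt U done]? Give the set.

Sat(~halt) = {Reset, Retry, Req, Err}
A[~halt U done]: least fixpoint, start Z0 = Sat(done) = {Reset, Err}, add states in Sat(~halt) with every successor in Z. Already a fixed point.
Sat(A[~halt U done]) = {Reset, Err}

{Reset, Err}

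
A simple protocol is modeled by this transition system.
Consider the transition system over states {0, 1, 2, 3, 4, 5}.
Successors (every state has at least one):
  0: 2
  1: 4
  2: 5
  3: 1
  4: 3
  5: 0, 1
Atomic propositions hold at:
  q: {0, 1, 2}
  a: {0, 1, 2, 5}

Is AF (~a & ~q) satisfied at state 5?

No

Sat(~a) = {3, 4}
Sat(~q) = {3, 4, 5}
Sat(~a & ~q) = {3, 4}
AF (~a & ~q): least fixpoint, start Z0 = {3, 4}, add states with every successor in Z. Z1 = {1, 3, 4}; fixed.
Sat(AF (~a & ~q)) = {1, 3, 4}
5 ∉ Sat(AF (~a & ~q)) = {1, 3, 4}, so the formula does not hold at 5.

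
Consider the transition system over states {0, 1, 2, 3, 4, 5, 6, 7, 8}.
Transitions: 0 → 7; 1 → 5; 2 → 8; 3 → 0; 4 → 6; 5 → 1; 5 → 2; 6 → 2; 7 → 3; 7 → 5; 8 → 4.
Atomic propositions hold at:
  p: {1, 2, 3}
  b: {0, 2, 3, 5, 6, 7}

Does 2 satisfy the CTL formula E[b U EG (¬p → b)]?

No

Sat(¬p) = {0, 4, 5, 6, 7, 8}
Sat(¬p → b) = {0, 1, 2, 3, 5, 6, 7}
EG (¬p → b): greatest fixpoint, start Z0 = {0, 1, 2, 3, 5, 6, 7}, keep only states in Sat with some successor in Z. Z1 = {0, 1, 3, 5, 6, 7}; Z2 = {0, 1, 3, 5, 7}; fixed.
Sat(EG (¬p → b)) = {0, 1, 3, 5, 7}
E[b U EG (¬p → b)]: least fixpoint, start Z0 = Sat(EG (¬p → b)) = {0, 1, 3, 5, 7}, add states in Sat(b) with some successor in Z. Already a fixed point.
Sat(E[b U EG (¬p → b)]) = {0, 1, 3, 5, 7}
2 ∉ Sat(E[b U EG (¬p → b)]) = {0, 1, 3, 5, 7}, so the formula does not hold at 2.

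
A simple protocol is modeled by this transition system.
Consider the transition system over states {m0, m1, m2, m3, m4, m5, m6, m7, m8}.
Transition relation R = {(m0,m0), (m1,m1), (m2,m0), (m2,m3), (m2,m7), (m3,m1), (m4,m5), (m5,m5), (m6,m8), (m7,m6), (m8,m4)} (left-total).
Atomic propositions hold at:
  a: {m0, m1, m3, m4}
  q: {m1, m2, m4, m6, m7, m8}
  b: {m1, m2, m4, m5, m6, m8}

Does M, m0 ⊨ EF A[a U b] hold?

A[a U b]: least fixpoint, start Z0 = Sat(b) = {m1, m2, m4, m5, m6, m8}, add states in Sat(a) with every successor in Z. Z1 = {m1, m2, m3, m4, m5, m6, m8}; fixed.
Sat(A[a U b]) = {m1, m2, m3, m4, m5, m6, m8}
EF A[a U b]: least fixpoint, start Z0 = {m1, m2, m3, m4, m5, m6, m8}, add states with some successor in Z. Z1 = {m1, m2, m3, m4, m5, m6, m7, m8}; fixed.
Sat(EF A[a U b]) = {m1, m2, m3, m4, m5, m6, m7, m8}
m0 ∉ Sat(EF A[a U b]) = {m1, m2, m3, m4, m5, m6, m7, m8}, so the formula does not hold at m0.

No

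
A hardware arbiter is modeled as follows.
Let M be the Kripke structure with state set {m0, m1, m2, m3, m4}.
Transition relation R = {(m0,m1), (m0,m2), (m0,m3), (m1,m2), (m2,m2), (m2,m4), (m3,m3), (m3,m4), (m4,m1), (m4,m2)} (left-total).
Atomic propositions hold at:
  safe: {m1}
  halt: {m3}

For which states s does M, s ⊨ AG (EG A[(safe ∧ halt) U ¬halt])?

Sat(safe ∧ halt) = ∅
Sat(¬halt) = {m0, m1, m2, m4}
A[(safe ∧ halt) U ¬halt]: least fixpoint, start Z0 = Sat(¬halt) = {m0, m1, m2, m4}, add states in Sat(safe ∧ halt) with every successor in Z. Already a fixed point.
Sat(A[(safe ∧ halt) U ¬halt]) = {m0, m1, m2, m4}
EG A[(safe ∧ halt) U ¬halt]: greatest fixpoint, start Z0 = {m0, m1, m2, m4}, keep only states in Sat with some successor in Z. Already a fixed point.
Sat(EG A[(safe ∧ halt) U ¬halt]) = {m0, m1, m2, m4}
AG (EG A[(safe ∧ halt) U ¬halt]): greatest fixpoint, start Z0 = {m0, m1, m2, m4}, keep only states in Sat with every successor in Z. Z1 = {m1, m2, m4}; fixed.
Sat(AG (EG A[(safe ∧ halt) U ¬halt])) = {m1, m2, m4}

{m1, m2, m4}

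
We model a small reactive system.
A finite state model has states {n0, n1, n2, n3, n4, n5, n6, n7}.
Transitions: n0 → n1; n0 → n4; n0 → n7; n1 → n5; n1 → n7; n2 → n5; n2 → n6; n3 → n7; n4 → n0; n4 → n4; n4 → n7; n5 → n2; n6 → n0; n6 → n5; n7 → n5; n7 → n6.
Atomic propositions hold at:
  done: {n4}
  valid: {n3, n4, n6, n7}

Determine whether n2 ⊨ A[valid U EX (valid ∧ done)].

Sat(valid ∧ done) = {n4}
Sat(EX (valid ∧ done)) = {s : some successor in {n4}} = {n0, n4}
A[valid U EX (valid ∧ done)]: least fixpoint, start Z0 = Sat(EX (valid ∧ done)) = {n0, n4}, add states in Sat(valid) with every successor in Z. Already a fixed point.
Sat(A[valid U EX (valid ∧ done)]) = {n0, n4}
n2 ∉ Sat(A[valid U EX (valid ∧ done)]) = {n0, n4}, so the formula does not hold at n2.

No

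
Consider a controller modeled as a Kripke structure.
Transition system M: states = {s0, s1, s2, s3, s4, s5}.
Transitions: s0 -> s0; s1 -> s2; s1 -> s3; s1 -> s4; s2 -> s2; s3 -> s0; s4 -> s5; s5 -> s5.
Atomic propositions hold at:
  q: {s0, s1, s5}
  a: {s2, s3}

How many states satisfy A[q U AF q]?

5

AF q: least fixpoint, start Z0 = {s0, s1, s5}, add states with every successor in Z. Z1 = {s0, s1, s3, s4, s5}; fixed.
Sat(AF q) = {s0, s1, s3, s4, s5}
A[q U AF q]: least fixpoint, start Z0 = Sat(AF q) = {s0, s1, s3, s4, s5}, add states in Sat(q) with every successor in Z. Already a fixed point.
Sat(A[q U AF q]) = {s0, s1, s3, s4, s5}
|Sat(A[q U AF q])| = |{s0, s1, s3, s4, s5}| = 5.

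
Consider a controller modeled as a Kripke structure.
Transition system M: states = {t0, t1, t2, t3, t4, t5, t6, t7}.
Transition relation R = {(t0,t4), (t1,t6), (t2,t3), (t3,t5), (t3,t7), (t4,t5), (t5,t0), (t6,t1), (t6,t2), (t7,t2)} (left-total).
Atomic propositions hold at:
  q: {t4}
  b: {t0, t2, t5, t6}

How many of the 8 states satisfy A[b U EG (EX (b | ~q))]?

5

Sat(~q) = {t0, t1, t2, t3, t5, t6, t7}
Sat(b | ~q) = {t0, t1, t2, t3, t5, t6, t7}
Sat(EX (b | ~q)) = {s : some successor in {t0, t1, t2, t3, t5, t6, t7}} = {t1, t2, t3, t4, t5, t6, t7}
EG (EX (b | ~q)): greatest fixpoint, start Z0 = {t1, t2, t3, t4, t5, t6, t7}, keep only states in Sat with some successor in Z. Z1 = {t1, t2, t3, t4, t6, t7}; Z2 = {t1, t2, t3, t6, t7}; fixed.
Sat(EG (EX (b | ~q))) = {t1, t2, t3, t6, t7}
A[b U EG (EX (b | ~q))]: least fixpoint, start Z0 = Sat(EG (EX (b | ~q))) = {t1, t2, t3, t6, t7}, add states in Sat(b) with every successor in Z. Already a fixed point.
Sat(A[b U EG (EX (b | ~q))]) = {t1, t2, t3, t6, t7}
|Sat(A[b U EG (EX (b | ~q))])| = |{t1, t2, t3, t6, t7}| = 5.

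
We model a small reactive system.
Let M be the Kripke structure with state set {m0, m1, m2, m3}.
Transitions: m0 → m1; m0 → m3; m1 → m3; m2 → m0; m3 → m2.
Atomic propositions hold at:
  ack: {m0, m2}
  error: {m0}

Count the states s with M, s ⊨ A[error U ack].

A[error U ack]: least fixpoint, start Z0 = Sat(ack) = {m0, m2}, add states in Sat(error) with every successor in Z. Already a fixed point.
Sat(A[error U ack]) = {m0, m2}
|Sat(A[error U ack])| = |{m0, m2}| = 2.

2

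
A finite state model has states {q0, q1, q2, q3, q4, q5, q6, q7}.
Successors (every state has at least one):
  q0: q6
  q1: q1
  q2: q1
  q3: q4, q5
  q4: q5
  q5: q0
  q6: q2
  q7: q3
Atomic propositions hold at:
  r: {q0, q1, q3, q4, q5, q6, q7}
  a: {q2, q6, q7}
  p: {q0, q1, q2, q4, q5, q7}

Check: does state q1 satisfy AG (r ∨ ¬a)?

Yes

Sat(¬a) = {q0, q1, q3, q4, q5}
Sat(r ∨ ¬a) = {q0, q1, q3, q4, q5, q6, q7}
AG (r ∨ ¬a): greatest fixpoint, start Z0 = {q0, q1, q3, q4, q5, q6, q7}, keep only states in Sat with every successor in Z. Z1 = {q0, q1, q3, q4, q5, q7}; Z2 = {q1, q3, q4, q5, q7}; Z3 = {q1, q3, q4, q7}; Z4 = {q1, q7}; Z5 = {q1}; fixed.
Sat(AG (r ∨ ¬a)) = {q1}
q1 ∈ Sat(AG (r ∨ ¬a)) = {q1}, so the formula holds at q1.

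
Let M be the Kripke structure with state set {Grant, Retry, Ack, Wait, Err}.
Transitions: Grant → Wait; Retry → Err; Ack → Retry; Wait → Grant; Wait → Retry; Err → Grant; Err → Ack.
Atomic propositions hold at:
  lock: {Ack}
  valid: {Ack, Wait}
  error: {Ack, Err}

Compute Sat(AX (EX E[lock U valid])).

E[lock U valid]: least fixpoint, start Z0 = Sat(valid) = {Ack, Wait}, add states in Sat(lock) with some successor in Z. Already a fixed point.
Sat(E[lock U valid]) = {Ack, Wait}
Sat(EX E[lock U valid]) = {s : some successor in {Ack, Wait}} = {Grant, Err}
Sat(AX (EX E[lock U valid])) = {s : every successor in {Grant, Err}} = {Retry}

{Retry}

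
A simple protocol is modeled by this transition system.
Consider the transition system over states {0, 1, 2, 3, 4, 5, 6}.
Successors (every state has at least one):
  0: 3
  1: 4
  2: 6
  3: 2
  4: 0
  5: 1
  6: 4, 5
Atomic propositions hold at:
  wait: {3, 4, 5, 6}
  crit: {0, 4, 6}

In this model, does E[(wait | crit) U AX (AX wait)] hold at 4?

Yes

Sat(wait | crit) = {0, 3, 4, 5, 6}
Sat(AX wait) = {s : every successor in {3, 4, 5, 6}} = {0, 1, 2, 6}
Sat(AX (AX wait)) = {s : every successor in {0, 1, 2, 6}} = {2, 3, 4, 5}
E[(wait | crit) U AX (AX wait)]: least fixpoint, start Z0 = Sat(AX (AX wait)) = {2, 3, 4, 5}, add states in Sat(wait | crit) with some successor in Z. Z1 = {0, 2, 3, 4, 5, 6}; fixed.
Sat(E[(wait | crit) U AX (AX wait)]) = {0, 2, 3, 4, 5, 6}
4 ∈ Sat(E[(wait | crit) U AX (AX wait)]) = {0, 2, 3, 4, 5, 6}, so the formula holds at 4.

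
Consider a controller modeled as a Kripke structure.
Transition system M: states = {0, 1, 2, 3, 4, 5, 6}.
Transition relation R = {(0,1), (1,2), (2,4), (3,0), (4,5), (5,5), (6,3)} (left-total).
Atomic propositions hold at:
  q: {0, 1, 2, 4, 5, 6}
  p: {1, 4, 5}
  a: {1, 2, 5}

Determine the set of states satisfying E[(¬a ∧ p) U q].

Sat(¬a) = {0, 3, 4, 6}
Sat(¬a ∧ p) = {4}
E[(¬a ∧ p) U q]: least fixpoint, start Z0 = Sat(q) = {0, 1, 2, 4, 5, 6}, add states in Sat(¬a ∧ p) with some successor in Z. Already a fixed point.
Sat(E[(¬a ∧ p) U q]) = {0, 1, 2, 4, 5, 6}

{0, 1, 2, 4, 5, 6}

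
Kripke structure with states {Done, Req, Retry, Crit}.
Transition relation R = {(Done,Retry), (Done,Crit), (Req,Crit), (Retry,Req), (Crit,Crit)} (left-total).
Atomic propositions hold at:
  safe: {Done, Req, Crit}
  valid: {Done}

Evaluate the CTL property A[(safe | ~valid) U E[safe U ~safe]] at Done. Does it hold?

Sat(~valid) = {Req, Retry, Crit}
Sat(safe | ~valid) = {Done, Req, Retry, Crit}
Sat(~safe) = {Retry}
E[safe U ~safe]: least fixpoint, start Z0 = Sat(~safe) = {Retry}, add states in Sat(safe) with some successor in Z. Z1 = {Done, Retry}; fixed.
Sat(E[safe U ~safe]) = {Done, Retry}
A[(safe | ~valid) U E[safe U ~safe]]: least fixpoint, start Z0 = Sat(E[safe U ~safe]) = {Done, Retry}, add states in Sat(safe | ~valid) with every successor in Z. Already a fixed point.
Sat(A[(safe | ~valid) U E[safe U ~safe]]) = {Done, Retry}
Done ∈ Sat(A[(safe | ~valid) U E[safe U ~safe]]) = {Done, Retry}, so the formula holds at Done.

Yes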